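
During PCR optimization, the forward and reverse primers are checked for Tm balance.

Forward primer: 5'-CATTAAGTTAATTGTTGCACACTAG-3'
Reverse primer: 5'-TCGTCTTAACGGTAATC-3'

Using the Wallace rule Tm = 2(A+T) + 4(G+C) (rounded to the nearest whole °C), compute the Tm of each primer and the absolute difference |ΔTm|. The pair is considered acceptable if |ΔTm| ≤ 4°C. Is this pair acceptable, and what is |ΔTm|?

|ΔTm| = 18°C; the pair is not acceptable.

Forward: A=8 T=9 G=4 C=4 → Tm = 2·17 + 4·8 = 66°C.
Reverse: A=4 T=6 G=3 C=4 → Tm = 2·10 + 4·7 = 48°C.
|ΔTm| = |66 − 48| = 18°C, > 4°C.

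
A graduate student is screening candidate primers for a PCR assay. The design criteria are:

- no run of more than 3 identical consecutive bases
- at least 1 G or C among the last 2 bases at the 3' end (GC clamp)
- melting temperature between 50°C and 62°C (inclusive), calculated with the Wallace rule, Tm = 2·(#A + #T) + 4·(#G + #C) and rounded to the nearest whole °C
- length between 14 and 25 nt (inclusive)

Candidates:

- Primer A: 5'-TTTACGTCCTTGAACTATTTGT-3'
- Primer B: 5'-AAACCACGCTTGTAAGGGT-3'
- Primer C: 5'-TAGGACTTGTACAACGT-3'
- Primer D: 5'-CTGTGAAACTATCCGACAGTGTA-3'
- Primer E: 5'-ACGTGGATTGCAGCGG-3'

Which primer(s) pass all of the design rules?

Primer A (22 nt, A=4 T=11 G=3 C=4): longest run = 3 ✓; 3' end GT has 1 G/C ✓; Tm = 2·15 + 4·7 = 58°C ✓; length 22 ✓ — passes.
Primer B (19 nt, A=6 T=4 G=5 C=4): longest run = 3 ✓; 3' end GT has 1 G/C ✓; Tm = 2·10 + 4·9 = 56°C ✓; length 19 ✓ — passes.
Primer C (17 nt, A=5 T=5 G=4 C=3): longest run = 2 ✓; 3' end GT has 1 G/C ✓; Tm = 2·10 + 4·7 = 48°C, outside 50–62°C ✗; length 17 ✓ — fails.
Primer D (23 nt, A=7 T=6 G=5 C=5): longest run = 3 ✓; 3' end TA has 0 G/C, need ≥1 ✗; Tm = 2·13 + 4·10 = 66°C, outside 50–62°C ✗; length 23 ✓ — fails.
Primer E (16 nt, A=3 T=3 G=7 C=3): longest run = 2 ✓; 3' end GG has 2 G/C ✓; Tm = 2·6 + 4·10 = 52°C ✓; length 16 ✓ — passes.

Primer A, Primer B and Primer E.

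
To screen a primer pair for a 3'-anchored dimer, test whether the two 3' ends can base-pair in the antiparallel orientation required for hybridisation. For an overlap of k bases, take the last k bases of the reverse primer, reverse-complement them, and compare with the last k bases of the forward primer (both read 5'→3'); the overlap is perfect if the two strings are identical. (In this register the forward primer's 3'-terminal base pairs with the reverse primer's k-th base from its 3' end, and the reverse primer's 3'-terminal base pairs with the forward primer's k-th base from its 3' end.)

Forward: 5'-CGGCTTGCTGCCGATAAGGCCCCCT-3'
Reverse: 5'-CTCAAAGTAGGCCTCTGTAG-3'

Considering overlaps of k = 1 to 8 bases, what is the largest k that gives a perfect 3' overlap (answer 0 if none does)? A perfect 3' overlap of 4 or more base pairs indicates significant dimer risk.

Longest perfect overlap: 2 complementary base pairs; below the dimer-risk threshold (threshold 4).

Last 8 bases (5'→3') — forward …GGCCCCCT, reverse …CTCTGTAG.
Reverse complement of the reverse primer's last 8 bases: CTACAGAG; its first k bases are the reverse complement of the reverse primer's last k bases, so a perfect k-base overlap needs the forward primer's last k bases to equal them.
Comparing (forward last k vs required): k=1: T vs C ✗; k=2: CT vs CT ✓; k=3: CCT vs CTA ✗; k=4: CCCT vs CTAC ✗; k=5: CCCCT vs CTACA ✗; k=6: CCCCCT vs CTACAG ✗; k=7: GCCCCCT vs CTACAGA ✗; k=8: GGCCCCCT vs CTACAGAG ✗.
Only k = 2 is perfect, so the longest perfect 3' overlap is 2.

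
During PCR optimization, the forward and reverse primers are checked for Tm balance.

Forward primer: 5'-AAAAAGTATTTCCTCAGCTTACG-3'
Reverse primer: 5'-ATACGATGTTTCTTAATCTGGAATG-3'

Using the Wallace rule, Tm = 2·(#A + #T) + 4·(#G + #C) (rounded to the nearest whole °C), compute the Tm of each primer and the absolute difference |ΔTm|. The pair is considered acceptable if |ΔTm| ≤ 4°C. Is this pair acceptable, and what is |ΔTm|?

Forward: A=8 T=7 G=3 C=5 → Tm = 2·15 + 4·8 = 62°C.
Reverse: A=7 T=10 G=5 C=3 → Tm = 2·17 + 4·8 = 66°C.
|ΔTm| = |62 − 66| = 4°C, ≤ 4°C.

|ΔTm| = 4°C; the pair is acceptable.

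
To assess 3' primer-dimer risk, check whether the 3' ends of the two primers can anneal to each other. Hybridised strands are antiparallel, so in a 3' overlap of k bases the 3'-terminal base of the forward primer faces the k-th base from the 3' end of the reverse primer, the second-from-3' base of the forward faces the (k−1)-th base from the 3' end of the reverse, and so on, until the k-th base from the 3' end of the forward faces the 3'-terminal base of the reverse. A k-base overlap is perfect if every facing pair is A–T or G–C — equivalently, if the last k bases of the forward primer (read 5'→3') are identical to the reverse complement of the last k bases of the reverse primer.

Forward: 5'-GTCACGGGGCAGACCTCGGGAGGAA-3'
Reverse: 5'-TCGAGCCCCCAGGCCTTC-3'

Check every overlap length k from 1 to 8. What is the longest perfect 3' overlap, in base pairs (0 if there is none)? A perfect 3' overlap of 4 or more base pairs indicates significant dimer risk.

Last 8 bases (5'→3') — forward …GGGAGGAA, reverse …AGGCCTTC.
Reverse complement of the reverse primer's last 8 bases: GAAGGCCT; its first k bases are the reverse complement of the reverse primer's last k bases, so a perfect k-base overlap needs the forward primer's last k bases to equal them.
Comparing (forward last k vs required): k=1: A vs G ✗; k=2: AA vs GA ✗; k=3: GAA vs GAA ✓; k=4: GGAA vs GAAG ✗; k=5: AGGAA vs GAAGG ✗; k=6: GAGGAA vs GAAGGC ✗; k=7: GGAGGAA vs GAAGGCC ✗; k=8: GGGAGGAA vs GAAGGCCT ✗.
Only k = 3 is perfect, so the longest perfect 3' overlap is 3.

Longest perfect overlap: 3 complementary base pairs; below the dimer-risk threshold (threshold 4).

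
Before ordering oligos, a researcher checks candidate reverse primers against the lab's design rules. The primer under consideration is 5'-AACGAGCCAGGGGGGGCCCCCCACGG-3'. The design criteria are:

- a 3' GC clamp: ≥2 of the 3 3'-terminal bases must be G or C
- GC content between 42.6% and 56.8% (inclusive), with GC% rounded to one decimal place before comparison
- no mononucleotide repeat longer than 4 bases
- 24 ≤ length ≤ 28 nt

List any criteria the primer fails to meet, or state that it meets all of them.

Base counts: A=5, T=0, G=11, C=10 (length 26).
GC clamp: 3' end CGG has 3 G/C ✓
GC content: GC 21/26 = 80.8%, outside 42.6–56.8% ✗
homopolymer run: longest run = 7, exceeds 4 ✗
length: length 26 ✓

Fails: GC content, homopolymer run.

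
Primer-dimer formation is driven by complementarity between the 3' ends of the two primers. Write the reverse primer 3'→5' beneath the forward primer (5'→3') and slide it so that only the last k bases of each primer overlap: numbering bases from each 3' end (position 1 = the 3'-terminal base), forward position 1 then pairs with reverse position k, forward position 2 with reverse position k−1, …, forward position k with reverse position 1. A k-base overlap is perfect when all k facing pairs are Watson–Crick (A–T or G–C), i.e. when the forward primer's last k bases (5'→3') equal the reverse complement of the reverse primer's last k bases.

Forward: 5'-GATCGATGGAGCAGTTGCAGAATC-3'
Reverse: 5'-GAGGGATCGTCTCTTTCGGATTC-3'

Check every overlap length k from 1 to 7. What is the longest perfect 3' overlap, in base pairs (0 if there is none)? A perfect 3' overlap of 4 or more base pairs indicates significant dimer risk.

Last 7 bases (5'→3') — forward …CAGAATC, reverse …CGGATTC.
Reverse complement of the reverse primer's last 7 bases: GAATCCG; its first k bases are the reverse complement of the reverse primer's last k bases, so a perfect k-base overlap needs the forward primer's last k bases to equal them.
Comparing (forward last k vs required): k=1: C vs G ✗; k=2: TC vs GA ✗; k=3: ATC vs GAA ✗; k=4: AATC vs GAAT ✗; k=5: GAATC vs GAATC ✓; k=6: AGAATC vs GAATCC ✗; k=7: CAGAATC vs GAATCCG ✗.
Only k = 5 is perfect, so the longest perfect 3' overlap is 5.

Longest perfect overlap: 5 complementary base pairs; significant dimer risk (threshold 4).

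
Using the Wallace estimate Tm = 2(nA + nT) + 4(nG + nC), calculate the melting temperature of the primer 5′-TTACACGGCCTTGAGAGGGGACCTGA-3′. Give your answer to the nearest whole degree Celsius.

82°C

Base counts: A=6, T=5, G=9, C=6 (length 26).
Tm = 2·(6+5) + 4·(9+6) = 2·11 + 4·15 = 22 + 60 = 82°C.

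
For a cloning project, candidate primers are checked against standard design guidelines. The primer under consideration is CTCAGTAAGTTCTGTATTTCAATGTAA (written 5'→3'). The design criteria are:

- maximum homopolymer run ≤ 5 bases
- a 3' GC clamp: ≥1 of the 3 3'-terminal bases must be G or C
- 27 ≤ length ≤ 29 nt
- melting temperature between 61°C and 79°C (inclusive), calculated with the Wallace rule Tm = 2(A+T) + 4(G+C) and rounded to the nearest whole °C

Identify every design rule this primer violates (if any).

Fails: GC clamp.

Base counts: A=8, T=11, G=4, C=4 (length 27).
homopolymer run: longest run = 3 ✓
GC clamp: 3' end TAA has 0 G/C, need ≥1 ✗
length: length 27 ✓
Tm: Tm = 2·19 + 4·8 = 70°C ✓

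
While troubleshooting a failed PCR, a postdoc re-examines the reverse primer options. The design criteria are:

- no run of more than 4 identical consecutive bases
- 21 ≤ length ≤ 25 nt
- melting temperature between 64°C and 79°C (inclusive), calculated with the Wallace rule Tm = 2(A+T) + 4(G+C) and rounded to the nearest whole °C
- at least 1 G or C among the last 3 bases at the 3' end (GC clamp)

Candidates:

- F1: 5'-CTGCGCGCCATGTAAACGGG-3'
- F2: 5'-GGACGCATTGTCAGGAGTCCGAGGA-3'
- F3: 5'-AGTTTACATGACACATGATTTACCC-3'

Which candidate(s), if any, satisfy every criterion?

F1 (20 nt, A=4 T=3 G=7 C=6): longest run = 3 ✓; length 20, outside 21–25 ✗; Tm = 2·7 + 4·13 = 66°C ✓; 3' end GGG has 3 G/C ✓ — fails.
F2 (25 nt, A=6 T=4 G=10 C=5): longest run = 2 ✓; length 25 ✓; Tm = 2·10 + 4·15 = 80°C, outside 64–79°C ✗; 3' end GGA has 2 G/C ✓ — fails.
F3 (25 nt, A=8 T=8 G=3 C=6): longest run = 3 ✓; length 25 ✓; Tm = 2·16 + 4·9 = 68°C ✓; 3' end CCC has 3 G/C ✓ — passes.

F3 only.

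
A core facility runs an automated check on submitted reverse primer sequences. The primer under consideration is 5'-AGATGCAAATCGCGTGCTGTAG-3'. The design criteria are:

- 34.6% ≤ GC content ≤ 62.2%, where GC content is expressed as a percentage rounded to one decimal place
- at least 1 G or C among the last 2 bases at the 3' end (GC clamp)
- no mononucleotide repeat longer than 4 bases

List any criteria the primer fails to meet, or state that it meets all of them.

Meets all criteria.

Base counts: A=6, T=5, G=7, C=4 (length 22).
GC content: GC 11/22 = 50.0% ✓
GC clamp: 3' end AG has 1 G/C ✓
homopolymer run: longest run = 3 ✓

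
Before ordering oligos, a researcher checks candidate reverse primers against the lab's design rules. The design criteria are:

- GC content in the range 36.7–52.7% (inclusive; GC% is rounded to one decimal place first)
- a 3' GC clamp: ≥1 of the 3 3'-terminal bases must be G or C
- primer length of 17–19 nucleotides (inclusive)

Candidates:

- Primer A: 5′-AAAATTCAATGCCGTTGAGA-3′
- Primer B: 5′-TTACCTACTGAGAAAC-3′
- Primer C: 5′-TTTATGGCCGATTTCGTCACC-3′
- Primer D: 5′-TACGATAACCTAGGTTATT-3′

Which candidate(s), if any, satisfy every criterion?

None of the candidates satisfy all criteria.

Primer A (20 nt, A=8 T=5 G=4 C=3): GC 7/20 = 35.0%, outside 36.7–52.7% ✗; 3' end AGA has 1 G/C ✓; length 20, outside 17–19 ✗ — fails.
Primer B (16 nt, A=6 T=4 G=2 C=4): GC 6/16 = 37.5% ✓; 3' end AAC has 1 G/C ✓; length 16, outside 17–19 ✗ — fails.
Primer C (21 nt, A=3 T=8 G=4 C=6): GC 10/21 = 47.6% ✓; 3' end ACC has 2 G/C ✓; length 21, outside 17–19 ✗ — fails.
Primer D (19 nt, A=6 T=7 G=3 C=3): GC 6/19 = 31.6%, outside 36.7–52.7% ✗; 3' end ATT has 0 G/C, need ≥1 ✗; length 19 ✓ — fails.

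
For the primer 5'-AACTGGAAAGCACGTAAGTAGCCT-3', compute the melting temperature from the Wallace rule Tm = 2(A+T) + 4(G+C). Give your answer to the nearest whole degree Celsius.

Base counts: A=9, T=4, G=6, C=5 (length 24).
Tm = 2·(9+4) + 4·(6+5) = 2·13 + 4·11 = 26 + 44 = 70°C.

70°C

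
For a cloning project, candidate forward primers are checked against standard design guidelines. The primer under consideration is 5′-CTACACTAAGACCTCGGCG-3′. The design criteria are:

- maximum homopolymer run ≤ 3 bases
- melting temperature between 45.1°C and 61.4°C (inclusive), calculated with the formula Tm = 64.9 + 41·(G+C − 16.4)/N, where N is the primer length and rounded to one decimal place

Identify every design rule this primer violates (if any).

Meets all criteria.

Base counts: A=5, T=3, G=4, C=7 (length 19).
homopolymer run: longest run = 2 ✓
Tm: Tm = 64.9 + 41·(11 − 16.4)/19 = 53.2°C ✓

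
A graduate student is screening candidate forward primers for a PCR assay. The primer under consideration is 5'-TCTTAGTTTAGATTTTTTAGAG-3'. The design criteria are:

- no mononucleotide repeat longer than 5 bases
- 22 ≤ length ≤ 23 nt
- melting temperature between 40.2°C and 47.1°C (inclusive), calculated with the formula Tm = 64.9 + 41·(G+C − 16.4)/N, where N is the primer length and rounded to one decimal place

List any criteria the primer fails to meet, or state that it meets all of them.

Fails: homopolymer run.

Base counts: A=5, T=12, G=4, C=1 (length 22).
homopolymer run: longest run = 6, exceeds 5 ✗
length: length 22 ✓
Tm: Tm = 64.9 + 41·(5 − 16.4)/22 = 43.7°C ✓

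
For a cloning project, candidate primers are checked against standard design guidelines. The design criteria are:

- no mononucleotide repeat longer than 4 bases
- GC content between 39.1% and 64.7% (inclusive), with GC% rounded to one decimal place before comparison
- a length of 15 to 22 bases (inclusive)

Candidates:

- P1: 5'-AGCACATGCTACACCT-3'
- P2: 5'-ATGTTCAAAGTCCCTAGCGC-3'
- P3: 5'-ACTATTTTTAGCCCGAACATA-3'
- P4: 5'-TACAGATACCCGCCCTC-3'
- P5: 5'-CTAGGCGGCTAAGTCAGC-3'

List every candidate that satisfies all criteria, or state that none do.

P1, P2, P4 and P5.

P1 (16 nt, A=5 T=3 G=2 C=6): longest run = 2 ✓; GC 8/16 = 50.0% ✓; length 16 ✓ — passes.
P2 (20 nt, A=5 T=5 G=4 C=6): longest run = 3 ✓; GC 10/20 = 50.0% ✓; length 20 ✓ — passes.
P3 (21 nt, A=7 T=7 G=2 C=5): longest run = 5, exceeds 4 ✗; GC 7/21 = 33.3%, outside 39.1–64.7% ✗; length 21 ✓ — fails.
P4 (17 nt, A=4 T=3 G=2 C=8): longest run = 3 ✓; GC 10/17 = 58.8% ✓; length 17 ✓ — passes.
P5 (18 nt, A=4 T=3 G=6 C=5): longest run = 2 ✓; GC 11/18 = 61.1% ✓; length 18 ✓ — passes.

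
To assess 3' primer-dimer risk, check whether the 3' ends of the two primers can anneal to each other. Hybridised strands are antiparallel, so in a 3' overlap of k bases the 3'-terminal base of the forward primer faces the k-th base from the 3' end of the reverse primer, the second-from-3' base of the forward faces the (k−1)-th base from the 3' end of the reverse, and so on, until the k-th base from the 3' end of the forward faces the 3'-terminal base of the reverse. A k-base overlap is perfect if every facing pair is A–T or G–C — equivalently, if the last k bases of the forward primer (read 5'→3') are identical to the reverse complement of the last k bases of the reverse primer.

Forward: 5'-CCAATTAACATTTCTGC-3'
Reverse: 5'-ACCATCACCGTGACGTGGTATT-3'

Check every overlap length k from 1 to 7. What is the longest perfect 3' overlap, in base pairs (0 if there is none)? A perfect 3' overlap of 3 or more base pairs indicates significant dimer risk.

Last 7 bases (5'→3') — forward …TTTCTGC, reverse …TGGTATT.
Reverse complement of the reverse primer's last 7 bases: AATACCA; its first k bases are the reverse complement of the reverse primer's last k bases, so a perfect k-base overlap needs the forward primer's last k bases to equal them.
Comparing (forward last k vs required): k=1: C vs A ✗; k=2: GC vs AA ✗; k=3: TGC vs AAT ✗; k=4: CTGC vs AATA ✗; k=5: TCTGC vs AATAC ✗; k=6: TTCTGC vs AATACC ✗; k=7: TTTCTGC vs AATACCA ✗.
No overlap length from 1 to 7 is perfect, so the longest perfect 3' overlap is 0.

Longest perfect overlap: 0 complementary base pairs; below the dimer-risk threshold (threshold 3).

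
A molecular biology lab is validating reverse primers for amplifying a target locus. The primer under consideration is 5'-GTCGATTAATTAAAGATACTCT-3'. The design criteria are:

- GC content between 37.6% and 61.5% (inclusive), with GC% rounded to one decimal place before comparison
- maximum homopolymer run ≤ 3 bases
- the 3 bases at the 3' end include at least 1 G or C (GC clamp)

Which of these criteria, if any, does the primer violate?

Fails: GC content.

Base counts: A=8, T=8, G=3, C=3 (length 22).
GC content: GC 6/22 = 27.3%, outside 37.6–61.5% ✗
homopolymer run: longest run = 3 ✓
GC clamp: 3' end TCT has 1 G/C ✓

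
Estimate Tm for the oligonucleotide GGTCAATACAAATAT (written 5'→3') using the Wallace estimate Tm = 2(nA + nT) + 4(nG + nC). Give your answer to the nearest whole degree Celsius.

38°C

Base counts: A=7, T=4, G=2, C=2 (length 15).
Tm = 2·(7+4) + 4·(2+2) = 2·11 + 4·4 = 22 + 16 = 38°C.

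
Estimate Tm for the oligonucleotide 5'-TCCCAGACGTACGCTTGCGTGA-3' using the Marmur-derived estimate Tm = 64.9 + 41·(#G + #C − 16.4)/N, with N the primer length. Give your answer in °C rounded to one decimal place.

Base counts: A=4, T=5, G=6, C=7; G+C = 13, N = 22.
Tm = 64.9 + 41·(13 − 16.4)/22 = 64.9 + -139.40/22 = 58.6°C.

58.6°C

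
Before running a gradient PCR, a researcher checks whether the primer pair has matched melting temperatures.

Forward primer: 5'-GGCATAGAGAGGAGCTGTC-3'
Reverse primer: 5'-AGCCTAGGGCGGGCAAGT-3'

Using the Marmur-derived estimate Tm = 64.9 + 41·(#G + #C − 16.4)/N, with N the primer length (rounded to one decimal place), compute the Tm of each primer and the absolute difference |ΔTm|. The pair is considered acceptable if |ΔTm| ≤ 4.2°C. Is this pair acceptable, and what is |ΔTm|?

|ΔTm| = 1.7°C; the pair is acceptable.

Forward: G+C = 11, N = 19 → Tm = 64.9 + 41·(11 − 16.4)/19 = 53.2°C.
Reverse: G+C = 12, N = 18 → Tm = 64.9 + 41·(12 − 16.4)/18 = 54.9°C.
|ΔTm| = |53.2 − 54.9| = 1.7°C, ≤ 4.2°C.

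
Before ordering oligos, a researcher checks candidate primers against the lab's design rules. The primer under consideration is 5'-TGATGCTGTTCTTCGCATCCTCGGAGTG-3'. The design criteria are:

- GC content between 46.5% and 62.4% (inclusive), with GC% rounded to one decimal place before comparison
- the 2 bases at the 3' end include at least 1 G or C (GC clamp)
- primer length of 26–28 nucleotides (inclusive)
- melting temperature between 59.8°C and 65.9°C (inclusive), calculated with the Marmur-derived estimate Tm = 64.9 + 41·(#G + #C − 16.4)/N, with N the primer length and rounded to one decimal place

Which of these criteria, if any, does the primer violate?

Meets all criteria.

Base counts: A=3, T=10, G=8, C=7 (length 28).
GC content: GC 15/28 = 53.6% ✓
GC clamp: 3' end TG has 1 G/C ✓
length: length 28 ✓
Tm: Tm = 64.9 + 41·(15 − 16.4)/28 = 62.9°C ✓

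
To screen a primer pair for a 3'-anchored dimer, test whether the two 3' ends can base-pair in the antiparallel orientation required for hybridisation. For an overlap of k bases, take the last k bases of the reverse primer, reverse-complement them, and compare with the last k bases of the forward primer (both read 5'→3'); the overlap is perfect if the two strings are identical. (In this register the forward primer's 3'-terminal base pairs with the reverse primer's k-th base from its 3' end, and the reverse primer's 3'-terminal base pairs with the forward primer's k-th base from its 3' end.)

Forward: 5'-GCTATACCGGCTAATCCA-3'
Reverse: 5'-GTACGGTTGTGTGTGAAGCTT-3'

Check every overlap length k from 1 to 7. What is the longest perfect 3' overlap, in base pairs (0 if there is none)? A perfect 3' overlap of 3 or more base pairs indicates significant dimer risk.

Last 7 bases (5'→3') — forward …TAATCCA, reverse …GAAGCTT.
Reverse complement of the reverse primer's last 7 bases: AAGCTTC; its first k bases are the reverse complement of the reverse primer's last k bases, so a perfect k-base overlap needs the forward primer's last k bases to equal them.
Comparing (forward last k vs required): k=1: A vs A ✓; k=2: CA vs AA ✗; k=3: CCA vs AAG ✗; k=4: TCCA vs AAGC ✗; k=5: ATCCA vs AAGCT ✗; k=6: AATCCA vs AAGCTT ✗; k=7: TAATCCA vs AAGCTTC ✗.
Only k = 1 is perfect, so the longest perfect 3' overlap is 1.

Longest perfect overlap: 1 complementary base pair; below the dimer-risk threshold (threshold 3).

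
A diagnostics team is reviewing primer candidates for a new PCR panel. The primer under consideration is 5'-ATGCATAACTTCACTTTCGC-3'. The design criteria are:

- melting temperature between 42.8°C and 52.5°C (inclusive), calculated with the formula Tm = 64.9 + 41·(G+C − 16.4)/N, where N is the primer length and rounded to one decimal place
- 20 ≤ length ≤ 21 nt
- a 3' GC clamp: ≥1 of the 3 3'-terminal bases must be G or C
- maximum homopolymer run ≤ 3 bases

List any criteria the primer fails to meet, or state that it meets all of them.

Meets all criteria.

Base counts: A=5, T=7, G=2, C=6 (length 20).
Tm: Tm = 64.9 + 41·(8 − 16.4)/20 = 47.7°C ✓
length: length 20 ✓
GC clamp: 3' end CGC has 3 G/C ✓
homopolymer run: longest run = 3 ✓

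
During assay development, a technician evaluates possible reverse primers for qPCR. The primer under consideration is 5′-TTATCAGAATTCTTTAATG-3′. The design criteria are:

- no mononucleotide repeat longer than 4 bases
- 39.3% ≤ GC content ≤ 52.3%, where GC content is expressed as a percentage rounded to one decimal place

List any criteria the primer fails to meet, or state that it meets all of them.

Fails: GC content.

Base counts: A=6, T=9, G=2, C=2 (length 19).
homopolymer run: longest run = 3 ✓
GC content: GC 4/19 = 21.1%, outside 39.3–52.3% ✗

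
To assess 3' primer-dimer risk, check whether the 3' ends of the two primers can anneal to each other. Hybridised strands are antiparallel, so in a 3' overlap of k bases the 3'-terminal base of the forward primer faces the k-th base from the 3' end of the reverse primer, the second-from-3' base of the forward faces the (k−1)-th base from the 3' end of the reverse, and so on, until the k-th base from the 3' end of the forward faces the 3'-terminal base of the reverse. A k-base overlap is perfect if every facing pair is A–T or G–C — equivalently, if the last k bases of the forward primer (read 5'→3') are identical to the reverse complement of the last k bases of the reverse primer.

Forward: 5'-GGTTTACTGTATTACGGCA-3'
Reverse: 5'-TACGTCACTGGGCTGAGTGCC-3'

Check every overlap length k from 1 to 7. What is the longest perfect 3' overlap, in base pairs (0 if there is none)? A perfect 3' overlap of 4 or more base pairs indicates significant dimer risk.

Longest perfect overlap: 4 complementary base pairs; significant dimer risk (threshold 4).

Last 7 bases (5'→3') — forward …TACGGCA, reverse …GAGTGCC.
Reverse complement of the reverse primer's last 7 bases: GGCACTC; its first k bases are the reverse complement of the reverse primer's last k bases, so a perfect k-base overlap needs the forward primer's last k bases to equal them.
Comparing (forward last k vs required): k=1: A vs G ✗; k=2: CA vs GG ✗; k=3: GCA vs GGC ✗; k=4: GGCA vs GGCA ✓; k=5: CGGCA vs GGCAC ✗; k=6: ACGGCA vs GGCACT ✗; k=7: TACGGCA vs GGCACTC ✗.
Only k = 4 is perfect, so the longest perfect 3' overlap is 4.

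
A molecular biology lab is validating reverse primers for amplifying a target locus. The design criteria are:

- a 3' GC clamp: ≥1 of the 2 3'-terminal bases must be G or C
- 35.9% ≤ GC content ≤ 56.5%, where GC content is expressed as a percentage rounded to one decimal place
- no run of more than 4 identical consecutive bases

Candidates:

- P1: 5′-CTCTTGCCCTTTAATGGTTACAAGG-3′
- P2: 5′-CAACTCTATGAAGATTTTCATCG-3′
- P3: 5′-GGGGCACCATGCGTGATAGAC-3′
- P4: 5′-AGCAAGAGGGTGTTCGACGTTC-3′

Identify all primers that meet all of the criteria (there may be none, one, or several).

P1 (25 nt, A=5 T=9 G=5 C=6): 3' end GG has 2 G/C ✓; GC 11/25 = 44.0% ✓; longest run = 3 ✓ — passes.
P2 (23 nt, A=7 T=8 G=3 C=5): 3' end CG has 2 G/C ✓; GC 8/23 = 34.8%, outside 35.9–56.5% ✗; longest run = 4 ✓ — fails.
P3 (21 nt, A=5 T=3 G=8 C=5): 3' end AC has 1 G/C ✓; GC 13/21 = 61.9%, outside 35.9–56.5% ✗; longest run = 4 ✓ — fails.
P4 (22 nt, A=5 T=5 G=8 C=4): 3' end TC has 1 G/C ✓; GC 12/22 = 54.5% ✓; longest run = 3 ✓ — passes.

P1 and P4.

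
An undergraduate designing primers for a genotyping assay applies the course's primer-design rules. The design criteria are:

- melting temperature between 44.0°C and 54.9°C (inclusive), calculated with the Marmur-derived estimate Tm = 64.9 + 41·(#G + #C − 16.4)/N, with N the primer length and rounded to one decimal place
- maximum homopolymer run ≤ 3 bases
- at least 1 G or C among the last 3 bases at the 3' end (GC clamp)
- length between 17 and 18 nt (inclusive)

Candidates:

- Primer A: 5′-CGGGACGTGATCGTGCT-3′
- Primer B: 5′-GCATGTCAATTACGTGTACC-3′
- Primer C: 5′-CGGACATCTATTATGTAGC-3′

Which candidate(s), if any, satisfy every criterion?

Primer A only.

Primer A (17 nt, A=2 T=4 G=7 C=4): Tm = 64.9 + 41·(11 − 16.4)/17 = 51.9°C ✓; longest run = 3 ✓; 3' end GCT has 2 G/C ✓; length 17 ✓ — passes.
Primer B (20 nt, A=5 T=6 G=4 C=5): Tm = 64.9 + 41·(9 − 16.4)/20 = 49.7°C ✓; longest run = 2 ✓; 3' end ACC has 2 G/C ✓; length 20, outside 17–18 ✗ — fails.
Primer C (19 nt, A=5 T=6 G=4 C=4): Tm = 64.9 + 41·(8 − 16.4)/19 = 46.8°C ✓; longest run = 2 ✓; 3' end AGC has 2 G/C ✓; length 19, outside 17–18 ✗ — fails.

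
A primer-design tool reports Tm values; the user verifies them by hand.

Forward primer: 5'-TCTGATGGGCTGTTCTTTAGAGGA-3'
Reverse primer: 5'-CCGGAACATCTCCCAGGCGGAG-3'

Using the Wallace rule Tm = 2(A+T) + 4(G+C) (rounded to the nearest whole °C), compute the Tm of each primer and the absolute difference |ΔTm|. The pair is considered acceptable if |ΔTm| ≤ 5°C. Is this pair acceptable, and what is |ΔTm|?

|ΔTm| = 4°C; the pair is acceptable.

Forward: A=4 T=9 G=8 C=3 → Tm = 2·13 + 4·11 = 70°C.
Reverse: A=5 T=2 G=7 C=8 → Tm = 2·7 + 4·15 = 74°C.
|ΔTm| = |70 − 74| = 4°C, ≤ 5°C.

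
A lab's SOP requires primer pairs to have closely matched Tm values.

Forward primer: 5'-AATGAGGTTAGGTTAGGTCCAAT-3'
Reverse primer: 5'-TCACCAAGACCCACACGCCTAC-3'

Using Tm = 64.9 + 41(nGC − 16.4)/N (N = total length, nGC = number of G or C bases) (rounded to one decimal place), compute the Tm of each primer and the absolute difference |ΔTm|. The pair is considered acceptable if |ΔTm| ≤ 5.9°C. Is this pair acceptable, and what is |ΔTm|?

|ΔTm| = 6.9°C; the pair is not acceptable.

Forward: G+C = 9, N = 23 → Tm = 64.9 + 41·(9 − 16.4)/23 = 51.7°C.
Reverse: G+C = 13, N = 22 → Tm = 64.9 + 41·(13 − 16.4)/22 = 58.6°C.
|ΔTm| = |51.7 − 58.6| = 6.9°C, > 5.9°C.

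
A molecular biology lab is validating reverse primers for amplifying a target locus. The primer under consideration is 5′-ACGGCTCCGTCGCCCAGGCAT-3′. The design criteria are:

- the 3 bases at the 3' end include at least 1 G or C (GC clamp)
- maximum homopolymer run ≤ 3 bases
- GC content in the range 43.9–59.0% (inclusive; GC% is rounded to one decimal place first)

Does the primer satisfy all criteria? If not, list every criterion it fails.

Base counts: A=3, T=3, G=6, C=9 (length 21).
GC clamp: 3' end CAT has 1 G/C ✓
homopolymer run: longest run = 3 ✓
GC content: GC 15/21 = 71.4%, outside 43.9–59.0% ✗

Fails: GC content.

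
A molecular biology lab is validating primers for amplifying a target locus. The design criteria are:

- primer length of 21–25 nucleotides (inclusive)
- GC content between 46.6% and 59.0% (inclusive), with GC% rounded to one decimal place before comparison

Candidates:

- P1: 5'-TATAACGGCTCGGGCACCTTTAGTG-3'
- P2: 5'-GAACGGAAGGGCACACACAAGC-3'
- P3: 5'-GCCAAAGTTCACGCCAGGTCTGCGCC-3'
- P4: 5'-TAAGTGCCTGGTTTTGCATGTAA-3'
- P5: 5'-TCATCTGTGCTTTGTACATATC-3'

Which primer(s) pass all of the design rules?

P1 (25 nt, A=5 T=7 G=7 C=6): length 25 ✓; GC 13/25 = 52.0% ✓ — passes.
P2 (22 nt, A=9 T=0 G=7 C=6): length 22 ✓; GC 13/22 = 59.1%, outside 46.6–59.0% ✗ — fails.
P3 (26 nt, A=5 T=4 G=7 C=10): length 26, outside 21–25 ✗; GC 17/26 = 65.4%, outside 46.6–59.0% ✗ — fails.
P4 (23 nt, A=5 T=9 G=6 C=3): length 23 ✓; GC 9/23 = 39.1%, outside 46.6–59.0% ✗ — fails.
P5 (22 nt, A=4 T=10 G=3 C=5): length 22 ✓; GC 8/22 = 36.4%, outside 46.6–59.0% ✗ — fails.

P1 only.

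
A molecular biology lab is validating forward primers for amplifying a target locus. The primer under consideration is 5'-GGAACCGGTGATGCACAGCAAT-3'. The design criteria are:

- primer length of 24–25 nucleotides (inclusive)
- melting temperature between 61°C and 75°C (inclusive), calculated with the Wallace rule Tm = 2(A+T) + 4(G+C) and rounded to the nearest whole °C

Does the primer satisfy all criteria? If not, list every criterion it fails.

Fails: length.

Base counts: A=7, T=3, G=7, C=5 (length 22).
length: length 22, outside 24–25 ✗
Tm: Tm = 2·10 + 4·12 = 68°C ✓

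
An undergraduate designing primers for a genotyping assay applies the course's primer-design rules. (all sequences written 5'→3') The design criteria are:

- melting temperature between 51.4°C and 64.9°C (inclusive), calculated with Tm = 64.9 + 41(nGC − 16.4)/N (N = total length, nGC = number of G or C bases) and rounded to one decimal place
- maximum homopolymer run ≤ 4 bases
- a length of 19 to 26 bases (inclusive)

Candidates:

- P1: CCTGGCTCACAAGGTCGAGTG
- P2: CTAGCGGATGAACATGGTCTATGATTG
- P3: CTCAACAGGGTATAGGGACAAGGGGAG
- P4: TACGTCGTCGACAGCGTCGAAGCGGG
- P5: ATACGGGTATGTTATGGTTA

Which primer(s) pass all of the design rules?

P1 only.

P1 (21 nt, A=4 T=4 G=7 C=6): Tm = 64.9 + 41·(13 − 16.4)/21 = 58.3°C ✓; longest run = 2 ✓; length 21 ✓ — passes.
P2 (27 nt, A=7 T=8 G=8 C=4): Tm = 64.9 + 41·(12 − 16.4)/27 = 58.2°C ✓; longest run = 2 ✓; length 27, outside 19–26 ✗ — fails.
P3 (27 nt, A=9 T=3 G=11 C=4): Tm = 64.9 + 41·(15 − 16.4)/27 = 62.8°C ✓; longest run = 4 ✓; length 27, outside 19–26 ✗ — fails.
P4 (26 nt, A=5 T=4 G=10 C=7): Tm = 64.9 + 41·(17 − 16.4)/26 = 65.8°C, outside 51.4–64.9°C ✗; longest run = 3 ✓; length 26 ✓ — fails.
P5 (20 nt, A=5 T=8 G=6 C=1): Tm = 64.9 + 41·(7 − 16.4)/20 = 45.6°C, outside 51.4–64.9°C ✗; longest run = 3 ✓; length 20 ✓ — fails.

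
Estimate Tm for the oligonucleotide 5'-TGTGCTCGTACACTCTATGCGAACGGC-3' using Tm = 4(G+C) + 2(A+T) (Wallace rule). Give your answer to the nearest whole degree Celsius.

Base counts: A=5, T=7, G=7, C=8 (length 27).
Tm = 2·(5+7) + 4·(7+8) = 2·12 + 4·15 = 24 + 60 = 84°C.

84°C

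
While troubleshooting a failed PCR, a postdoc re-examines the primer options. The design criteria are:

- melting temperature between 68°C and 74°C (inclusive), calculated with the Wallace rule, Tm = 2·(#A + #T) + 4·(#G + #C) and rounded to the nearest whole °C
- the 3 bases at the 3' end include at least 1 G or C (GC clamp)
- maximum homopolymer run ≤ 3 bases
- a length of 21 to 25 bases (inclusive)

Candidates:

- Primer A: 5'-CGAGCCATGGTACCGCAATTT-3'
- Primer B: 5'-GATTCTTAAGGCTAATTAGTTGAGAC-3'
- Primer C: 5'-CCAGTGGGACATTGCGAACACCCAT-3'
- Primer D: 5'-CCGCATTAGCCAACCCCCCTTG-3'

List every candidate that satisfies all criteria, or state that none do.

None of the candidates satisfy all criteria.

Primer A (21 nt, A=5 T=5 G=5 C=6): Tm = 2·10 + 4·11 = 64°C, outside 68–74°C ✗; 3' end TTT has 0 G/C, need ≥1 ✗; longest run = 3 ✓; length 21 ✓ — fails.
Primer B (26 nt, A=8 T=9 G=6 C=3): Tm = 2·17 + 4·9 = 70°C ✓; 3' end GAC has 2 G/C ✓; longest run = 2 ✓; length 26, outside 21–25 ✗ — fails.
Primer C (25 nt, A=7 T=4 G=6 C=8): Tm = 2·11 + 4·14 = 78°C, outside 68–74°C ✗; 3' end CAT has 1 G/C ✓; longest run = 3 ✓; length 25 ✓ — fails.
Primer D (22 nt, A=4 T=4 G=3 C=11): Tm = 2·8 + 4·14 = 72°C ✓; 3' end TTG has 1 G/C ✓; longest run = 6, exceeds 3 ✗; length 22 ✓ — fails.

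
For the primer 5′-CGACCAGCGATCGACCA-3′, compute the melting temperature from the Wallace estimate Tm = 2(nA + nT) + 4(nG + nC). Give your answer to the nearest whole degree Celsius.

56°C

Base counts: A=5, T=1, G=4, C=7 (length 17).
Tm = 2·(5+1) + 4·(4+7) = 2·6 + 4·11 = 12 + 44 = 56°C.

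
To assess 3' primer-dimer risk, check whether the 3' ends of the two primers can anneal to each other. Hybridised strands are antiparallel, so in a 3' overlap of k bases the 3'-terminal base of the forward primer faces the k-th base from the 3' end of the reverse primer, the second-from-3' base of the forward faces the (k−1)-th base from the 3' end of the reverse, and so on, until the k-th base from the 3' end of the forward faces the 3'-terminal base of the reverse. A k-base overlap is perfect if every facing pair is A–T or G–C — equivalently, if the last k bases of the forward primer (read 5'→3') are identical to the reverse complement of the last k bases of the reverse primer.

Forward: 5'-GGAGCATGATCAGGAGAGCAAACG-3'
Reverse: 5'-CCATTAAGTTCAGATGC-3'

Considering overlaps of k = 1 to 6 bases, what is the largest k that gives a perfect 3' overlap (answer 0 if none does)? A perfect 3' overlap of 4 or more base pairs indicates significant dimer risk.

Last 6 bases (5'→3') — forward …CAAACG, reverse …AGATGC.
Reverse complement of the reverse primer's last 6 bases: GCATCT; its first k bases are the reverse complement of the reverse primer's last k bases, so a perfect k-base overlap needs the forward primer's last k bases to equal them.
Comparing (forward last k vs required): k=1: G vs G ✓; k=2: CG vs GC ✗; k=3: ACG vs GCA ✗; k=4: AACG vs GCAT ✗; k=5: AAACG vs GCATC ✗; k=6: CAAACG vs GCATCT ✗.
Only k = 1 is perfect, so the longest perfect 3' overlap is 1.

Longest perfect overlap: 1 complementary base pair; below the dimer-risk threshold (threshold 4).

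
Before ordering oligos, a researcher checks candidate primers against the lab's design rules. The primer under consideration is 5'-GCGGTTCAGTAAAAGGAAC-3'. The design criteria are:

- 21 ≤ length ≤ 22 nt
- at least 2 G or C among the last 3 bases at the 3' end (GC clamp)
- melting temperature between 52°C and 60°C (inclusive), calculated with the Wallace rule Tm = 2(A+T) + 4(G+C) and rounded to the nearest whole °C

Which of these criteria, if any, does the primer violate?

Fails: length, GC clamp.

Base counts: A=7, T=3, G=6, C=3 (length 19).
length: length 19, outside 21–22 ✗
GC clamp: 3' end AAC has 1 G/C, need ≥2 ✗
Tm: Tm = 2·10 + 4·9 = 56°C ✓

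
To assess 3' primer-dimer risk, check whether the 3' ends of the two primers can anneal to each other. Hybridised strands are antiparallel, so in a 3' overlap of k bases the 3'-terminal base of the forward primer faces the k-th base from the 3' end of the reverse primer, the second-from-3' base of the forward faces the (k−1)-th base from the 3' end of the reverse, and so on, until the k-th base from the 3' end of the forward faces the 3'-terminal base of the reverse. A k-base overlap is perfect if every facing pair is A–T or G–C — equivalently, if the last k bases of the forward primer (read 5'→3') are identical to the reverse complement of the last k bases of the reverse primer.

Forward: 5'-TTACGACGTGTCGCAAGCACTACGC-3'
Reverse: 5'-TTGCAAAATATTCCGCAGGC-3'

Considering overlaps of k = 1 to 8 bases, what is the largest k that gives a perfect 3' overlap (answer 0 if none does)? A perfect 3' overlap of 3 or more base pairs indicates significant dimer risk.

Longest perfect overlap: 2 complementary base pairs; below the dimer-risk threshold (threshold 3).

Last 8 bases (5'→3') — forward …CACTACGC, reverse …CCGCAGGC.
Reverse complement of the reverse primer's last 8 bases: GCCTGCGG; its first k bases are the reverse complement of the reverse primer's last k bases, so a perfect k-base overlap needs the forward primer's last k bases to equal them.
Comparing (forward last k vs required): k=1: C vs G ✗; k=2: GC vs GC ✓; k=3: CGC vs GCC ✗; k=4: ACGC vs GCCT ✗; k=5: TACGC vs GCCTG ✗; k=6: CTACGC vs GCCTGC ✗; k=7: ACTACGC vs GCCTGCG ✗; k=8: CACTACGC vs GCCTGCGG ✗.
Only k = 2 is perfect, so the longest perfect 3' overlap is 2.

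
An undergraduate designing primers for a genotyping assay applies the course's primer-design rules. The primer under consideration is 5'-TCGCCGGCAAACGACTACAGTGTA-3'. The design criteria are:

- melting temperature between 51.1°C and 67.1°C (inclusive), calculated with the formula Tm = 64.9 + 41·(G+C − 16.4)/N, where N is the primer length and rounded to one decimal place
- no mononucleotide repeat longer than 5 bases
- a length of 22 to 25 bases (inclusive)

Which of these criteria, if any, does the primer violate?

Base counts: A=7, T=4, G=6, C=7 (length 24).
Tm: Tm = 64.9 + 41·(13 − 16.4)/24 = 59.1°C ✓
homopolymer run: longest run = 3 ✓
length: length 24 ✓

Meets all criteria.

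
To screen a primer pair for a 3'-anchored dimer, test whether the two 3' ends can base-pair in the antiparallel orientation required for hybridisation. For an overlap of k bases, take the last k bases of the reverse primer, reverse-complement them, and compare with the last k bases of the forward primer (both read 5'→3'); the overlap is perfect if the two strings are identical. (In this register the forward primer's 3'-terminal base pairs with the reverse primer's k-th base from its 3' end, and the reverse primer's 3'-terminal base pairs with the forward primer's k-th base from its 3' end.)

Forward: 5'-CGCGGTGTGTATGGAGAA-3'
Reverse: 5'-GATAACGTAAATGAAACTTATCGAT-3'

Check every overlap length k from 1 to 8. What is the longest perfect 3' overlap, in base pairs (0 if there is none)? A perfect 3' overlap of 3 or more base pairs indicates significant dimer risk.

Longest perfect overlap: 1 complementary base pair; below the dimer-risk threshold (threshold 3).

Last 8 bases (5'→3') — forward …ATGGAGAA, reverse …TTATCGAT.
Reverse complement of the reverse primer's last 8 bases: ATCGATAA; its first k bases are the reverse complement of the reverse primer's last k bases, so a perfect k-base overlap needs the forward primer's last k bases to equal them.
Comparing (forward last k vs required): k=1: A vs A ✓; k=2: AA vs AT ✗; k=3: GAA vs ATC ✗; k=4: AGAA vs ATCG ✗; k=5: GAGAA vs ATCGA ✗; k=6: GGAGAA vs ATCGAT ✗; k=7: TGGAGAA vs ATCGATA ✗; k=8: ATGGAGAA vs ATCGATAA ✗.
Only k = 1 is perfect, so the longest perfect 3' overlap is 1.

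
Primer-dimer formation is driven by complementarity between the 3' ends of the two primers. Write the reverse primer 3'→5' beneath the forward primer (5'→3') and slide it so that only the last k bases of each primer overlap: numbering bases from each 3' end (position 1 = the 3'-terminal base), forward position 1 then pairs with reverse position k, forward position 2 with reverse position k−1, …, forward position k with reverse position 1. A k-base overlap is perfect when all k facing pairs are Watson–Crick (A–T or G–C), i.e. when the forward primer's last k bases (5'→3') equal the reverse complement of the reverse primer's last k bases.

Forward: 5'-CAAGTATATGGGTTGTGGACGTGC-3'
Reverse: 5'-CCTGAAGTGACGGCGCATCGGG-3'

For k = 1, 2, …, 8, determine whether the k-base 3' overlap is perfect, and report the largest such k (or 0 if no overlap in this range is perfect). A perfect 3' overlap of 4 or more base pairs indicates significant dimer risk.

Last 8 bases (5'→3') — forward …GGACGTGC, reverse …GCATCGGG.
Reverse complement of the reverse primer's last 8 bases: CCCGATGC; its first k bases are the reverse complement of the reverse primer's last k bases, so a perfect k-base overlap needs the forward primer's last k bases to equal them.
Comparing (forward last k vs required): k=1: C vs C ✓; k=2: GC vs CC ✗; k=3: TGC vs CCC ✗; k=4: GTGC vs CCCG ✗; k=5: CGTGC vs CCCGA ✗; k=6: ACGTGC vs CCCGAT ✗; k=7: GACGTGC vs CCCGATG ✗; k=8: GGACGTGC vs CCCGATGC ✗.
Only k = 1 is perfect, so the longest perfect 3' overlap is 1.

Longest perfect overlap: 1 complementary base pair; below the dimer-risk threshold (threshold 4).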